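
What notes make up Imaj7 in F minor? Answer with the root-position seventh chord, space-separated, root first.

Imaj7 is built on scale degree 1, which is F in both F minor and its parallel. Stacking thirds in F major on F gives F–A–C–E.

F A C E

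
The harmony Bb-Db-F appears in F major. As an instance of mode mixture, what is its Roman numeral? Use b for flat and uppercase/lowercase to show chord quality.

iv

The root Bb is the diatonic 4th degree of F major; the borrowing shows in the chord quality. Bb–Db–F is a minor chord — the form found in F minor, not the diatonic IV (Bb). Borrowed into F major it is written iv.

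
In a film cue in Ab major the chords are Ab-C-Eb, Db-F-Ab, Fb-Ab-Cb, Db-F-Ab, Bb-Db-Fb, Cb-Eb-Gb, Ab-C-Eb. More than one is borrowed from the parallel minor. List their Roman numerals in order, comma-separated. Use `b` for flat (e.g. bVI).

The diatonic triads in Ab major are Ab, Bbm, Cm, Db, Eb, Fm, Gdim. Ab–C–Eb = Ab and Db–F–Ab = Db both belong to that set. Fb–Ab–Cb doesn't fit — on degree 6 Ab major would have Fm (vi). Fb is the degree-6 chord of Ab minor, so it is the borrowed bVI. Bb–Db–Fb doesn't fit — on degree 2 Ab major would have Bbm (ii). Bbdim is the degree-2 chord of Ab minor, so it is the borrowed ii°. Cb–Eb–Gb doesn't fit — on degree 3 Ab major would have Cm (iii). Cb is the degree-3 chord of Ab minor, so it is the borrowed bIII.

bVI, ii°, bIII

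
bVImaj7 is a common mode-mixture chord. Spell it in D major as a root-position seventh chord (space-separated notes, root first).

Bb D F A

bVImaj7 is built on the lowered scale degree 6. In D major degree 6 is B; lowered it becomes Bb. Stacking thirds in D minor on Bb gives Bb–D–F–A.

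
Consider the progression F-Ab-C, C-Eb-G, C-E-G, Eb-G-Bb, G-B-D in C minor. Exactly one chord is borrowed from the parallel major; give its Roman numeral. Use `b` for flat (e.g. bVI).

I

In C minor (with V from harmonic minor) the diatonic chords are Cm, Ddim, Eb, Fm, G, Ab, Bb. F–Ab–C = Fm, C–Eb–G = Cm, Eb–G–Bb = Eb and G–B–D = G all belong to that set. C–E–G doesn't fit — on degree 1 C minor would have Cm (i). C is the degree-1 chord of C major, so it is the borrowed I.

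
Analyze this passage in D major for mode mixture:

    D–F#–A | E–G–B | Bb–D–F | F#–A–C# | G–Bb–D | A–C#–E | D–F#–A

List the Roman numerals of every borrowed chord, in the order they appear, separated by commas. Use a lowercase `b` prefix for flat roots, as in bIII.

bVI, iv

D major has the diatonic set D, Em, F#m, G, A, Bm, C#dim. D–F#–A = D, E–G–B = Em, F#–A–C# = F#m and A–C#–E = A all belong to that set. Bb–D–F doesn't fit — on degree 6 D major would have Bm (vi). Bb is the degree-6 chord of D minor, so it is the borrowed bVI. G–Bb–D doesn't fit — on degree 4 D major would have G (IV). Gm is the degree-4 chord of D minor, so it is the borrowed iv.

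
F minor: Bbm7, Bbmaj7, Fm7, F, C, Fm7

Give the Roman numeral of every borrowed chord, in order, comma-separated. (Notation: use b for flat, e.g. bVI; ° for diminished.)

IVmaj7, I

The diatonic triads in F minor (with V from harmonic minor) are Fm, Gdim, Ab, Bbm, C, Db, Eb. Bbm7, Fm7 and C all belong to that set. Bbmaj7 (Bb–D–F–A) is not: scale degree 4 in F minor carries Bbm (iv). In F major the chord on that degree is Bbmaj7, so here it functions as IVmaj7, borrowed from the parallel major. F (F–A–C) doesn't fit — on degree 1 F minor would have Fm (i). F is the degree-1 chord of F major, so it is the borrowed I.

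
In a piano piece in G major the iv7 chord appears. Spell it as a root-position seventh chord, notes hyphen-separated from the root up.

iv7 is built on scale degree 4, which is C in both G major and its parallel. In G minor the chord on C is C–Eb–G–Bb.

C-Eb-G-Bb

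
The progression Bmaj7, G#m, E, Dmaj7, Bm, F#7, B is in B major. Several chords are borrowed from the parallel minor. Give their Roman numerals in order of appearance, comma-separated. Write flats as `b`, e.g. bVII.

B major has the diatonic set B, C#m, D#m, E, F#, G#m, A#dim. Of the given chords, Bmaj7, G#m, E, F#7 and B are diatonic. Dmaj7 (D–F#–A–C#) doesn't fit — on degree 3 B major would have D#m (iii). Dmaj7 is the degree-3 chord of B minor, so it is the borrowed bIIImaj7. Bm (B–D–F#) is not: scale degree 1 in B major carries B (I). In B minor the chord on that degree is Bm, so here it functions as i, borrowed from the parallel minor.

bIIImaj7, i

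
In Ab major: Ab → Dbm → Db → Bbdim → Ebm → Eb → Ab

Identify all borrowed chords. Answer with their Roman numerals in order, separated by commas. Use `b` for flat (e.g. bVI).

In Ab major the diatonic chords are Ab, Bbm, Cm, Db, Eb, Fm, Gdim. Ab, Db and Eb all belong to that set. Dbm (Db–Fb–Ab) is not: scale degree 4 in Ab major carries Db (IV). In Ab minor the chord on that degree is Dbm, so here it functions as iv, borrowed from the parallel minor. Bbdim (Bb–Db–Fb) is not: scale degree 2 in Ab major carries Bbm (ii). In Ab minor the chord on that degree is Bbdim, so here it functions as ii°, borrowed from the parallel minor. But Ebm (Eb–Gb–Bb) is foreign: the diatonic V on degree 5 is Eb, whereas Ebm comes from Ab minor. It is labeled v.

iv, ii°, v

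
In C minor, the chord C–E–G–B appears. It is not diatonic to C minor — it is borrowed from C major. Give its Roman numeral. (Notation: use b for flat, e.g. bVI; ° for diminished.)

Imaj7

The root C is the diatonic 1st degree of C minor; the borrowing shows in the chord quality. The diatonic chord on degree 1 would be Cm (i), but C–E–G–B is the major-seventh chord from C major. As a borrowed chord it is labeled Imaj7.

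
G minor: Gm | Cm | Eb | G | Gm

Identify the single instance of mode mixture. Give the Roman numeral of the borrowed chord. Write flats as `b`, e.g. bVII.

G minor has the diatonic set Gm, Adim, Bb, Cm, D, Eb, F (with V from harmonic minor). Of the given chords, Gm, Cm and Eb are diatonic. G (G–B–D) doesn't fit — on degree 1 G minor would have Gm (i). G is the degree-1 chord of G major, so it is the borrowed I.

I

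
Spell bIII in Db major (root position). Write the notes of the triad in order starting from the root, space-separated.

bIII is built on the lowered scale degree 3. In Db major degree 3 is F; lowered it becomes Fb. In Db minor the chord on Fb is Fb–Ab–Cb.

Fb Ab Cb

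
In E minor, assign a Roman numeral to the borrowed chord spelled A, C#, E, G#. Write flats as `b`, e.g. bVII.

A is scale degree 4 in E minor. The diatonic chord on degree 4 would be Am (iv), but A–C#–E–G# is the major-seventh chord from E major. As a borrowed chord it is labeled IVmaj7.

IVmaj7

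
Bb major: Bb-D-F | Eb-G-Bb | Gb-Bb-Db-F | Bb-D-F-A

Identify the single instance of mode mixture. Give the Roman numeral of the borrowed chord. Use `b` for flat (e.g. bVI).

In Bb major the diatonic chords are Bb, Cm, Dm, Eb, F, Gm, Adim. Of the given chords, Bb–D–F = Bb, Eb–G–Bb = Eb and Bb–D–F–A = Bbmaj7 are diatonic. Gb–Bb–Db–F is not: scale degree 6 in Bb major carries Gm (vi). In Bb minor the chord on that degree is Gbmaj7, so here it functions as bVImaj7, borrowed from the parallel minor.

bVImaj7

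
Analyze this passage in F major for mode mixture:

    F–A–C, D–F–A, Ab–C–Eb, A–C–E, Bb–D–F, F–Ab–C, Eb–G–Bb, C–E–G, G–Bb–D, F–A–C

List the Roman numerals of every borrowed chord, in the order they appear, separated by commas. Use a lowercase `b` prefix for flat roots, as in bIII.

F major has the diatonic set F, Gm, Am, Bb, C, Dm, Edim. F–A–C = F, D–F–A = Dm, A–C–E = Am, Bb–D–F = Bb, C–E–G = C and G–Bb–D = Gm all belong to that set. Ab–C–Eb is not: scale degree 3 in F major carries Am (iii). In F minor the chord on that degree is Ab, so here it functions as bIII, borrowed from the parallel minor. F–Ab–C is not: scale degree 1 in F major carries F (I). In F minor the chord on that degree is Fm, so here it functions as i, borrowed from the parallel minor. But Eb–G–Bb is foreign: the diatonic vii° on degree 7 is Edim, whereas Eb comes from F minor. It is labeled bVII.

bIII, i, bVII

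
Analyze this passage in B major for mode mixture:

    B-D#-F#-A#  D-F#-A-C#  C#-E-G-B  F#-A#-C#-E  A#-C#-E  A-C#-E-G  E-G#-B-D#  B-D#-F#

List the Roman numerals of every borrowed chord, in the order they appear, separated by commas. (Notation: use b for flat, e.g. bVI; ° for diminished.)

The diatonic triads in B major are B, C#m, D#m, E, F#, G#m, A#dim. B–D#–F#–A# = Bmaj7, F#–A#–C#–E = F#7, A#–C#–E = A#dim, E–G#–B–D# = Emaj7 and B–D#–F# = B all belong to that set. D–F#–A–C# is not: scale degree 3 in B major carries D#m (iii). In B minor the chord on that degree is Dmaj7, so here it functions as bIIImaj7, borrowed from the parallel minor. C#–E–G–B is not: scale degree 2 in B major carries C#m (ii). In B minor the chord on that degree is C#m7b5, so here it functions as iiø7, borrowed from the parallel minor. But A–C#–E–G is foreign: the diatonic vii° on degree 7 is A#dim, whereas A7 comes from B minor. It is labeled bVII7.

bIIImaj7, iiø7, bVII7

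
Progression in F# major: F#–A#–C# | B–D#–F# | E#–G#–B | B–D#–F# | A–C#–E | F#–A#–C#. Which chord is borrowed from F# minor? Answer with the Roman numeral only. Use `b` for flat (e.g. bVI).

bIII

F# major has the diatonic set F#, G#m, A#m, B, C#, D#m, E#dim. Of the given chords, F#–A#–C# = F#, B–D#–F# = B and E#–G#–B = E#dim are diatonic. A–C#–E doesn't fit — on degree 3 F# major would have A#m (iii). A is the degree-3 chord of F# minor, so it is the borrowed bIII.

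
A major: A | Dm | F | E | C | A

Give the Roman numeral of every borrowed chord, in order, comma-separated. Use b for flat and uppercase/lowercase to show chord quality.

iv, bVI, bIII

The diatonic triads in A major are A, Bm, C#m, D, E, F#m, G#dim. A and E are both diatonic. Dm (D–F–A) is not: scale degree 4 in A major carries D (IV). In A minor the chord on that degree is Dm, so here it functions as iv, borrowed from the parallel minor. But F (F–A–C) is foreign: the diatonic vi on degree 6 is F#m, whereas F comes from A minor. It is labeled bVI. C (C–E–G) is not: scale degree 3 in A major carries C#m (iii). In A minor the chord on that degree is C, so here it functions as bIII, borrowed from the parallel minor.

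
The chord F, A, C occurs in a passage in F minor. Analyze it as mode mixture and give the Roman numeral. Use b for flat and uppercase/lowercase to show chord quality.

The root F is the diatonic 1st degree of F minor; the borrowing shows in the chord quality. F–A–C is a major chord — the form found in F major, not the diatonic i (Fm). Borrowed into F minor it is written I.

I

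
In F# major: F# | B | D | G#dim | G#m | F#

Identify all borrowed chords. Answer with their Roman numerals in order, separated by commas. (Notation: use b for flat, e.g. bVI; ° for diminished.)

The diatonic triads in F# major are F#, G#m, A#m, B, C#, D#m, E#dim. F#, B and G#m are all diatonic. D (D–F#–A) doesn't fit — on degree 6 F# major would have D#m (vi). D is the degree-6 chord of F# minor, so it is the borrowed bVI. G#dim (G#–B–D) is not: scale degree 2 in F# major carries G#m (ii). In F# minor the chord on that degree is G#dim, so here it functions as ii°, borrowed from the parallel minor.

bVI, ii°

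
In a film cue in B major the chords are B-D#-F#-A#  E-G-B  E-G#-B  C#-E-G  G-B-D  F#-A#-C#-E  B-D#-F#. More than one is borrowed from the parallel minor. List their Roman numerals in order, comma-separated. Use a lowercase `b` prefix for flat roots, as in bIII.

B major has the diatonic set B, C#m, D#m, E, F#, G#m, A#dim. Of the given chords, B–D#–F#–A# = Bmaj7, E–G#–B = E, F#–A#–C#–E = F#7 and B–D#–F# = B are diatonic. E–G–B is not: scale degree 4 in B major carries E (IV). In B minor the chord on that degree is Em, so here it functions as iv, borrowed from the parallel minor. C#–E–G is not: scale degree 2 in B major carries C#m (ii). In B minor the chord on that degree is C#dim, so here it functions as ii°, borrowed from the parallel minor. But G–B–D is foreign: the diatonic vi on degree 6 is G#m, whereas G comes from B minor. It is labeled bVI.

iv, ii°, bVI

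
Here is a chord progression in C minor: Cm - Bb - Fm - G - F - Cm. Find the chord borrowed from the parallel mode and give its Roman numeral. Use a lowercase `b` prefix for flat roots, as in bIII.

IV

C minor has the diatonic set Cm, Ddim, Eb, Fm, G, Ab, Bb (with V from harmonic minor). Cm, Bb, Fm and G all belong to that set. F (F–A–C) is not: scale degree 4 in C minor carries Fm (iv). In C major the chord on that degree is F, so here it functions as IV, borrowed from the parallel major.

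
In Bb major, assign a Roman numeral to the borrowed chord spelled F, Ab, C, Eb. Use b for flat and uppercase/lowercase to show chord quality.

v7

F is scale degree 5 in Bb major. F–Ab–C–Eb is a minor-seventh chord — the form found in Bb minor, not the diatonic V (F). Borrowed into Bb major it is written v7.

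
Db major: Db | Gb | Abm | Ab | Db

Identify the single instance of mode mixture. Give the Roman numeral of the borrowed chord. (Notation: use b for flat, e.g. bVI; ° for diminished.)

The diatonic triads in Db major are Db, Ebm, Fm, Gb, Ab, Bbm, Cdim. Of the given chords, Db, Gb and Ab are diatonic. Abm (Ab–Cb–Eb) doesn't fit — on degree 5 Db major would have Ab (V). Abm is the degree-5 chord of Db minor, so it is the borrowed v.

v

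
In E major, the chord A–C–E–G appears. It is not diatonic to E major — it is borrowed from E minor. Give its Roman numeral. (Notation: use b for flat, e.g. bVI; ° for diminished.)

The root A is the diatonic 4th degree of E major; the borrowing shows in the chord quality. The diatonic chord on degree 4 would be A (IV), but A–C–E–G is the minor-seventh chord from E minor. As a borrowed chord it is labeled iv7.

iv7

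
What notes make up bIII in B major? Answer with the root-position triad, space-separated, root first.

The root of bIII is the lowered 3rd degree: D# becomes D. Building the major chord from the parallel minor on D: D–F#–A.

D F# A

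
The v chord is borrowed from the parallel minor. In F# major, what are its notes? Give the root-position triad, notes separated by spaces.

The root, C#, is scale degree 5 — the same note in F# major and F# minor; only the chord quality changes. In F# minor the chord on C# is C#–E–G#.

C# E G#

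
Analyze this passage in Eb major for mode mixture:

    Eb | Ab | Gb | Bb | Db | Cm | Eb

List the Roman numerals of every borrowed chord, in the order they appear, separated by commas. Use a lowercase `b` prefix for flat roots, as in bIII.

In Eb major the diatonic chords are Eb, Fm, Gm, Ab, Bb, Cm, Ddim. Eb, Ab, Bb and Cm are all diatonic. Gb (Gb–Bb–Db) is not: scale degree 3 in Eb major carries Gm (iii). In Eb minor the chord on that degree is Gb, so here it functions as bIII, borrowed from the parallel minor. Db (Db–F–Ab) is not: scale degree 7 in Eb major carries Ddim (vii°). In Eb minor the chord on that degree is Db, so here it functions as bVII, borrowed from the parallel minor.

bIII, bVII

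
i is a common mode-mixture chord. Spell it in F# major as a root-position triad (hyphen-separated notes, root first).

F#-A-C#

The root, F#, is scale degree 1 — the same note in F# major and F# minor; only the chord quality changes. Stacking thirds in F# minor on F# gives F#–A–C#.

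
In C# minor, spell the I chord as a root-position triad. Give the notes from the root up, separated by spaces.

The root, C#, is scale degree 1 — the same note in C# minor and C# major; only the chord quality changes. Stacking thirds in C# major on C# gives C#–E#–G#.

C# E# G#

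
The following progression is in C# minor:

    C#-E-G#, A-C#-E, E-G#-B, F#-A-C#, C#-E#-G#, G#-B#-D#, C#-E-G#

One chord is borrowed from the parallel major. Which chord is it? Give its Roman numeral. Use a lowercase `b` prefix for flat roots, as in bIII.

The diatonic triads in C# minor (with V from harmonic minor) are C#m, D#dim, E, F#m, G#, A, B. C#–E–G# = C#m, A–C#–E = A, E–G#–B = E, F#–A–C# = F#m and G#–B#–D# = G# all belong to that set. C#–E#–G# is not: scale degree 1 in C# minor carries C#m (i). In C# major the chord on that degree is C#, so here it functions as I, borrowed from the parallel major.

I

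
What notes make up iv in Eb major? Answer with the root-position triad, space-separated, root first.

iv is built on scale degree 4, which is Ab in both Eb major and its parallel. In Eb minor the chord on Ab is Ab–Cb–Eb.

Ab Cb Eb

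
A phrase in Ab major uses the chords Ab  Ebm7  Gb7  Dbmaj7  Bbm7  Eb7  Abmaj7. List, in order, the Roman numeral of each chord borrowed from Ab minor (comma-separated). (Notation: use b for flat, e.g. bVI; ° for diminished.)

v7, bVII7

Ab major has the diatonic set Ab, Bbm, Cm, Db, Eb, Fm, Gdim. Ab, Dbmaj7, Bbm7, Eb7 and Abmaj7 are all diatonic. But Ebm7 (Eb–Gb–Bb–Db) is foreign: the diatonic V on degree 5 is Eb, whereas Ebm7 comes from Ab minor. It is labeled v7. Gb7 (Gb–Bb–Db–Fb) doesn't fit — on degree 7 Ab major would have Gdim (vii°). Gb7 is the degree-7 chord of Ab minor, so it is the borrowed bVII7.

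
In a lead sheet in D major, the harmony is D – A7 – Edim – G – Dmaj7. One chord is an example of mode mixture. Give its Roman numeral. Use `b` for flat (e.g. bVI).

D major has the diatonic set D, Em, F#m, G, A, Bm, C#dim. Of the given chords, D, A7, G and Dmaj7 are diatonic. Edim (E–G–Bb) doesn't fit — on degree 2 D major would have Em (ii). Edim is the degree-2 chord of D minor, so it is the borrowed ii°.

ii°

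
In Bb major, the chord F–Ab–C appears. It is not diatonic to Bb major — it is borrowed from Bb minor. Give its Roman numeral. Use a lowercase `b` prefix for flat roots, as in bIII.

The root F is the diatonic 5th degree of Bb major; the borrowing shows in the chord quality. Diatonically Bb major has F (V) on that degree; F–Ab–C is instead the minor chord native to Bb minor, so it takes the label v.

v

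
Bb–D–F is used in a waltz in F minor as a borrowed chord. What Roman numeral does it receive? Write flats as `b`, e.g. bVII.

The root Bb is the diatonic 4th degree of F minor; the borrowing shows in the chord quality. Diatonically F minor has Bbm (iv) on that degree; Bb–D–F is instead the major chord native to F major, so it takes the label IV.

IV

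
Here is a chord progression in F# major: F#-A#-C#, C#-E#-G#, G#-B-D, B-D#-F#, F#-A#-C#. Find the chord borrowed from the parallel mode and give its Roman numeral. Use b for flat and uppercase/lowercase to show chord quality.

The diatonic triads in F# major are F#, G#m, A#m, B, C#, D#m, E#dim. Of the given chords, F#–A#–C# = F#, C#–E#–G# = C# and B–D#–F# = B are diatonic. G#–B–D is not: scale degree 2 in F# major carries G#m (ii). In F# minor the chord on that degree is G#dim, so here it functions as ii°, borrowed from the parallel minor.

ii°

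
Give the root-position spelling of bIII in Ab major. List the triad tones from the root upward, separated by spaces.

Cb Eb Gb

Scale degree 3 in Ab major is C. bIII uses the lowered form, Cb, taken from Ab minor. In Ab minor the chord on Cb is Cb–Eb–Gb.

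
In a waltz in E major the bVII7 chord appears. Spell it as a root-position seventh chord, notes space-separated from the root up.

D F# A C

The root of bVII7 is the lowered 7th degree: D# becomes D. In E minor the chord on D is D–F#–A–C.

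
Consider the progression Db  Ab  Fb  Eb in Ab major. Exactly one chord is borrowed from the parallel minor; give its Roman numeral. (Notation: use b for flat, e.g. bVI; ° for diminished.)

bVI

The diatonic triads in Ab major are Ab, Bbm, Cm, Db, Eb, Fm, Gdim. Db, Ab and Eb are all diatonic. Fb (Fb–Ab–Cb) doesn't fit — on degree 6 Ab major would have Fm (vi). Fb is the degree-6 chord of Ab minor, so it is the borrowed bVI.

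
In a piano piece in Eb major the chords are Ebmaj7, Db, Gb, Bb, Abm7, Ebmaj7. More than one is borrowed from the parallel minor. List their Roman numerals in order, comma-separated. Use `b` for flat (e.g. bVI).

In Eb major the diatonic chords are Eb, Fm, Gm, Ab, Bb, Cm, Ddim. Ebmaj7 and Bb are both diatonic. But Db (Db–F–Ab) is foreign: the diatonic vii° on degree 7 is Ddim, whereas Db comes from Eb minor. It is labeled bVII. Gb (Gb–Bb–Db) doesn't fit — on degree 3 Eb major would have Gm (iii). Gb is the degree-3 chord of Eb minor, so it is the borrowed bIII. But Abm7 (Ab–Cb–Eb–Gb) is foreign: the diatonic IV on degree 4 is Ab, whereas Abm7 comes from Eb minor. It is labeled iv7.

bVII, bIII, iv7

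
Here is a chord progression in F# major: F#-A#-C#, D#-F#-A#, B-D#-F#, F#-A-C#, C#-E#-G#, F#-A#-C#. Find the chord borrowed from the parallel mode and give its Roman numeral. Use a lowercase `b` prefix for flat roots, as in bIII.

i

F# major has the diatonic set F#, G#m, A#m, B, C#, D#m, E#dim. F#–A#–C# = F#, D#–F#–A# = D#m, B–D#–F# = B and C#–E#–G# = C# all belong to that set. But F#–A–C# is foreign: the diatonic I on degree 1 is F#, whereas F#m comes from F# minor. It is labeled i.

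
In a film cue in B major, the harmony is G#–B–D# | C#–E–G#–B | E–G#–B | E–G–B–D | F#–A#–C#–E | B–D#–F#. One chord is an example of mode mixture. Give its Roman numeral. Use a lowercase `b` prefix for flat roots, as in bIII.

B major has the diatonic set B, C#m, D#m, E, F#, G#m, A#dim. G#–B–D# = G#m, C#–E–G#–B = C#m7, E–G#–B = E, F#–A#–C#–E = F#7 and B–D#–F# = B all belong to that set. E–G–B–D doesn't fit — on degree 4 B major would have E (IV). Em7 is the degree-4 chord of B minor, so it is the borrowed iv7.

iv7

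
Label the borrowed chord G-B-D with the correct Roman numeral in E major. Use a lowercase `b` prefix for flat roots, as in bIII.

bIII

In E major scale degree 3 is G#; G is its lowered form, from E minor. Diatonically E major has G#m (iii) on that degree; G–B–D is instead the major chord native to E minor, so it takes the label bIII.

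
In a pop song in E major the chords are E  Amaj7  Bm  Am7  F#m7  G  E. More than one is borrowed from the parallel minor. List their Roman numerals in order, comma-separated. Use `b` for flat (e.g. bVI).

In E major the diatonic chords are E, F#m, G#m, A, B, C#m, D#dim. Of the given chords, E, Amaj7 and F#m7 are diatonic. Bm (B–D–F#) is not: scale degree 5 in E major carries B (V). In E minor the chord on that degree is Bm, so here it functions as v, borrowed from the parallel minor. Am7 (A–C–E–G) doesn't fit — on degree 4 E major would have A (IV). Am7 is the degree-4 chord of E minor, so it is the borrowed iv7. G (G–B–D) is not: scale degree 3 in E major carries G#m (iii). In E minor the chord on that degree is G, so here it functions as bIII, borrowed from the parallel minor.

v, iv7, bIII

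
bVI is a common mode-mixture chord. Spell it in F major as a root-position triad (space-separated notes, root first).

bVI is built on the lowered scale degree 6. In F major degree 6 is D; lowered it becomes Db. Stacking thirds in F minor on Db gives Db–F–Ab.

Db F Ab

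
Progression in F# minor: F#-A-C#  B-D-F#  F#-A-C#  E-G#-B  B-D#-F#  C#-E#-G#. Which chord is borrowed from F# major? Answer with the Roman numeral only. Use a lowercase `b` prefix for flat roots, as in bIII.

IV

F# minor has the diatonic set F#m, G#dim, A, Bm, C#, D, E (with V from harmonic minor). Of the given chords, F#–A–C# = F#m, B–D–F# = Bm, E–G#–B = E and C#–E#–G# = C# are diatonic. B–D#–F# is not: scale degree 4 in F# minor carries Bm (iv). In F# major the chord on that degree is B, so here it functions as IV, borrowed from the parallel major.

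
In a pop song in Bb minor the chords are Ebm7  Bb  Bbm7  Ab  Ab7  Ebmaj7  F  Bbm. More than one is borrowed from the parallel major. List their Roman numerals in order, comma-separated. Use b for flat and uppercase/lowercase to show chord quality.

I, IVmaj7

In Bb minor (with V from harmonic minor) the diatonic chords are Bbm, Cdim, Db, Ebm, F, Gb, Ab. Of the given chords, Ebm7, Bbm7, Ab, Ab7, F and Bbm are diatonic. But Bb (Bb–D–F) is foreign: the diatonic i on degree 1 is Bbm, whereas Bb comes from Bb major. It is labeled I. But Ebmaj7 (Eb–G–Bb–D) is foreign: the diatonic iv on degree 4 is Ebm, whereas Ebmaj7 comes from Bb major. It is labeled IVmaj7.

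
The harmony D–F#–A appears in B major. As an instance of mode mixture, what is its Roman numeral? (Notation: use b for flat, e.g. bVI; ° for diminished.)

bIII

The root D is the lowered 3rd scale degree — diatonically B major has D# there. Diatonically B major has D#m (iii) on that degree; D–F#–A is instead the major chord native to B minor, so it takes the label bIII.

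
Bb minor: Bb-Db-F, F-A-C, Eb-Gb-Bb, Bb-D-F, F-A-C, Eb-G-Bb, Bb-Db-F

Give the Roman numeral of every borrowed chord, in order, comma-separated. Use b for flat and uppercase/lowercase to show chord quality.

I, IV

In Bb minor (with V from harmonic minor) the diatonic chords are Bbm, Cdim, Db, Ebm, F, Gb, Ab. Bb–Db–F = Bbm, F–A–C = F and Eb–Gb–Bb = Ebm all belong to that set. Bb–D–F is not: scale degree 1 in Bb minor carries Bbm (i). In Bb major the chord on that degree is Bb, so here it functions as I, borrowed from the parallel major. Eb–G–Bb doesn't fit — on degree 4 Bb minor would have Ebm (iv). Eb is the degree-4 chord of Bb major, so it is the borrowed IV.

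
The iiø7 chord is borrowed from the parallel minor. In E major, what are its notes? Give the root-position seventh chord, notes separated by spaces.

F# A C E

iiø7 is built on scale degree 2, which is F# in both E major and its parallel. In E minor the chord on F# is F#–A–C–E.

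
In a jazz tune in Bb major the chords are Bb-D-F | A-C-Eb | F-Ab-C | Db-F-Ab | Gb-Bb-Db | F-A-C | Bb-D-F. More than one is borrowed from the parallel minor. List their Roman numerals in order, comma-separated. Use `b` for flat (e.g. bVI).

v, bIII, bVI

In Bb major the diatonic chords are Bb, Cm, Dm, Eb, F, Gm, Adim. Of the given chords, Bb–D–F = Bb, A–C–Eb = Adim and F–A–C = F are diatonic. F–Ab–C doesn't fit — on degree 5 Bb major would have F (V). Fm is the degree-5 chord of Bb minor, so it is the borrowed v. Db–F–Ab doesn't fit — on degree 3 Bb major would have Dm (iii). Db is the degree-3 chord of Bb minor, so it is the borrowed bIII. Gb–Bb–Db is not: scale degree 6 in Bb major carries Gm (vi). In Bb minor the chord on that degree is Gb, so here it functions as bVI, borrowed from the parallel minor.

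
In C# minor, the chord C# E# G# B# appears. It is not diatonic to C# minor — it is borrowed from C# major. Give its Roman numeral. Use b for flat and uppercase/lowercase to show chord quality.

Imaj7

C# is scale degree 1 in C# minor. C#–E#–G#–B# is a major-seventh chord — the form found in C# major, not the diatonic i (C#m). Borrowed into C# minor it is written Imaj7.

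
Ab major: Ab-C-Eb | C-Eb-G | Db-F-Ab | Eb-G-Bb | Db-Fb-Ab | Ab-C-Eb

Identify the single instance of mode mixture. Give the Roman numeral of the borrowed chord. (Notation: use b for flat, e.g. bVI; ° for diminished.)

iv

Ab major has the diatonic set Ab, Bbm, Cm, Db, Eb, Fm, Gdim. Ab–C–Eb = Ab, C–Eb–G = Cm, Db–F–Ab = Db and Eb–G–Bb = Eb all belong to that set. But Db–Fb–Ab is foreign: the diatonic IV on degree 4 is Db, whereas Dbm comes from Ab minor. It is labeled iv.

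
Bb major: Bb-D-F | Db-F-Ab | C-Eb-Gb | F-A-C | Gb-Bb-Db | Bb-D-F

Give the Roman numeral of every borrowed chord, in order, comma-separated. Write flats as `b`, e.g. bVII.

In Bb major the diatonic chords are Bb, Cm, Dm, Eb, F, Gm, Adim. Bb–D–F = Bb and F–A–C = F are both diatonic. Db–F–Ab is not: scale degree 3 in Bb major carries Dm (iii). In Bb minor the chord on that degree is Db, so here it functions as bIII, borrowed from the parallel minor. C–Eb–Gb is not: scale degree 2 in Bb major carries Cm (ii). In Bb minor the chord on that degree is Cdim, so here it functions as ii°, borrowed from the parallel minor. But Gb–Bb–Db is foreign: the diatonic vi on degree 6 is Gm, whereas Gb comes from Bb minor. It is labeled bVI.

bIII, ii°, bVI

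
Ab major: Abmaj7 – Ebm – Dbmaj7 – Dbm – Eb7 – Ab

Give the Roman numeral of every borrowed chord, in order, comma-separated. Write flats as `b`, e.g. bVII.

The diatonic triads in Ab major are Ab, Bbm, Cm, Db, Eb, Fm, Gdim. Abmaj7, Dbmaj7, Eb7 and Ab are all diatonic. Ebm (Eb–Gb–Bb) doesn't fit — on degree 5 Ab major would have Eb (V). Ebm is the degree-5 chord of Ab minor, so it is the borrowed v. But Dbm (Db–Fb–Ab) is foreign: the diatonic IV on degree 4 is Db, whereas Dbm comes from Ab minor. It is labeled iv.

v, iv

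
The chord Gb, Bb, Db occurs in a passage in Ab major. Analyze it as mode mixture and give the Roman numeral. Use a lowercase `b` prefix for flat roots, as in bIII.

The root Gb is the lowered 7th scale degree — diatonically Ab major has G there. Gb–Bb–Db is a major chord — the form found in Ab minor, not the diatonic vii° (Gdim). Borrowed into Ab major it is written bVII.

bVII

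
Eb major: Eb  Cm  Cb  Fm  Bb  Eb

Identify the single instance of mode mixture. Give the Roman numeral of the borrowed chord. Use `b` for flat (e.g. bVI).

Eb major has the diatonic set Eb, Fm, Gm, Ab, Bb, Cm, Ddim. Eb, Cm, Fm and Bb are all diatonic. But Cb (Cb–Eb–Gb) is foreign: the diatonic vi on degree 6 is Cm, whereas Cb comes from Eb minor. It is labeled bVI.

bVI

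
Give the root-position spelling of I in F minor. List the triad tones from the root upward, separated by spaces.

The root, F, is scale degree 1 — the same note in F minor and F major; only the chord quality changes. Building the major chord from the parallel major on F: F–A–C.

F A C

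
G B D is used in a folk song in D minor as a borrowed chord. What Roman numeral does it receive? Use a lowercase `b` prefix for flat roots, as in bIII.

The root G is the diatonic 4th degree of D minor; the borrowing shows in the chord quality. G–B–D is a major chord — the form found in D major, not the diatonic iv (Gm). Borrowed into D minor it is written IV.

IV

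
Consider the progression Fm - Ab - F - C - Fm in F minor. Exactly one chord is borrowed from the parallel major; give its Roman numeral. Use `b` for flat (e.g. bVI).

F minor has the diatonic set Fm, Gdim, Ab, Bbm, C, Db, Eb (with V from harmonic minor). Fm, Ab and C all belong to that set. But F (F–A–C) is foreign: the diatonic i on degree 1 is Fm, whereas F comes from F major. It is labeled I.

I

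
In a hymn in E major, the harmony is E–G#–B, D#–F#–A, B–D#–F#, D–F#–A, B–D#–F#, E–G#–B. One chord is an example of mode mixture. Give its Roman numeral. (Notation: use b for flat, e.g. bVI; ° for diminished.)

In E major the diatonic chords are E, F#m, G#m, A, B, C#m, D#dim. E–G#–B = E, D#–F#–A = D#dim and B–D#–F# = B all belong to that set. D–F#–A is not: scale degree 7 in E major carries D#dim (vii°). In E minor the chord on that degree is D, so here it functions as bVII, borrowed from the parallel minor.

bVII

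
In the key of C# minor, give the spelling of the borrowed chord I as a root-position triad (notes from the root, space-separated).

I is built on scale degree 1, which is C# in both C# minor and its parallel. In C# major the chord on C# is C#–E#–G#.

C# E# G#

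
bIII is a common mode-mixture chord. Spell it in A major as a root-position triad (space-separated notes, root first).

C E G

The root of bIII is the lowered 3rd degree: C# becomes C. In A minor the chord on C is C–E–G.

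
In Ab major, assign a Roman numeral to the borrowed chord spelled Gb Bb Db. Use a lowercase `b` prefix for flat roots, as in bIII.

Gb is the lowered form of scale degree 7 in Ab major (the diatonic degree 7 is G). Gb–Bb–Db is a major chord — the form found in Ab minor, not the diatonic vii° (Gdim). Borrowed into Ab major it is written bVII.

bVII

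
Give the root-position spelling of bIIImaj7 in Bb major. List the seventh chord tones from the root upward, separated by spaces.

bIIImaj7 is built on the lowered scale degree 3. In Bb major degree 3 is D; lowered it becomes Db. Building the major-seventh chord from the parallel minor on Db: Db–F–Ab–C.

Db F Ab C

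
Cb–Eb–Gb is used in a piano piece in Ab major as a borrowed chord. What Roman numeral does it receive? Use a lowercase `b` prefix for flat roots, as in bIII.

Cb is the lowered form of scale degree 3 in Ab major (the diatonic degree 3 is C). Diatonically Ab major has Cm (iii) on that degree; Cb–Eb–Gb is instead the major chord native to Ab minor, so it takes the label bIII.

bIII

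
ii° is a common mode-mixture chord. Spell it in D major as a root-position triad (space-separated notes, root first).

ii° is built on scale degree 2, which is E in both D major and its parallel. Stacking thirds in D minor on E gives E–G–Bb.

E G Bb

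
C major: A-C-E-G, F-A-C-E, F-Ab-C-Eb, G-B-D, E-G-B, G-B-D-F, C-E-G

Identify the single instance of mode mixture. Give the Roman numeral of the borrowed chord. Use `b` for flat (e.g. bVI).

iv7

In C major the diatonic chords are C, Dm, Em, F, G, Am, Bdim. Of the given chords, A–C–E–G = Am7, F–A–C–E = Fmaj7, G–B–D = G, E–G–B = Em, G–B–D–F = G7 and C–E–G = C are diatonic. But F–Ab–C–Eb is foreign: the diatonic IV on degree 4 is F, whereas Fm7 comes from C minor. It is labeled iv7.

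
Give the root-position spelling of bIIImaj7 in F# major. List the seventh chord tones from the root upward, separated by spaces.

Scale degree 3 in F# major is A#. bIIImaj7 uses the lowered form, A, taken from F# minor. Building the major-seventh chord from the parallel minor on A: A–C#–E–G#.

A C# E G#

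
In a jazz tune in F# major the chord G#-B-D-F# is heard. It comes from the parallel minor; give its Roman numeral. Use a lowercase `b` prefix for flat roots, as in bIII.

iiø7

G# is scale degree 2 in F# major. The diatonic chord on degree 2 would be G#m (ii), but G#–B–D–F# is the half-diminished-seventh chord from F# minor. As a borrowed chord it is labeled iiø7.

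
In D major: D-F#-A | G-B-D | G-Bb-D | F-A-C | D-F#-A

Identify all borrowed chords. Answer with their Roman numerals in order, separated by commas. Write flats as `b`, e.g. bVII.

The diatonic triads in D major are D, Em, F#m, G, A, Bm, C#dim. D–F#–A = D and G–B–D = G both belong to that set. G–Bb–D doesn't fit — on degree 4 D major would have G (IV). Gm is the degree-4 chord of D minor, so it is the borrowed iv. But F–A–C is foreign: the diatonic iii on degree 3 is F#m, whereas F comes from D minor. It is labeled bIII.

iv, bIII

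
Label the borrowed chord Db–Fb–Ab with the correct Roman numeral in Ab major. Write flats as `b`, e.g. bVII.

iv

Db is scale degree 4 in Ab major. The diatonic chord on degree 4 would be Db (IV), but Db–Fb–Ab is the minor chord from Ab minor. As a borrowed chord it is labeled iv.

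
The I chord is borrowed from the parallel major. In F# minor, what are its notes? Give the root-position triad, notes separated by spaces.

F# A# C#

I is built on scale degree 1, which is F# in both F# minor and its parallel. Stacking thirds in F# major on F# gives F#–A#–C#.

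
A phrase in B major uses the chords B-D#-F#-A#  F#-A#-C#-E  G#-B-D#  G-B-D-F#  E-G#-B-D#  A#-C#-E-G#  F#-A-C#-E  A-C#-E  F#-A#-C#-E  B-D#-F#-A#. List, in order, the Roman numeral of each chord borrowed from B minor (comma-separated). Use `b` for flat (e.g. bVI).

bVImaj7, v7, bVII

The diatonic triads in B major are B, C#m, D#m, E, F#, G#m, A#dim. Of the given chords, B–D#–F#–A# = Bmaj7, F#–A#–C#–E = F#7, G#–B–D# = G#m, E–G#–B–D# = Emaj7 and A#–C#–E–G# = A#m7b5 are diatonic. But G–B–D–F# is foreign: the diatonic vi on degree 6 is G#m, whereas Gmaj7 comes from B minor. It is labeled bVImaj7. F#–A–C#–E is not: scale degree 5 in B major carries F# (V). In B minor the chord on that degree is F#m7, so here it functions as v7, borrowed from the parallel minor. A–C#–E doesn't fit — on degree 7 B major would have A#dim (vii°). A is the degree-7 chord of B minor, so it is the borrowed bVII.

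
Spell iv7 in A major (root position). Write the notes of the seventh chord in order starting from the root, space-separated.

D F A C

iv7 is built on scale degree 4, which is D in both A major and its parallel. In A minor the chord on D is D–F–A–C.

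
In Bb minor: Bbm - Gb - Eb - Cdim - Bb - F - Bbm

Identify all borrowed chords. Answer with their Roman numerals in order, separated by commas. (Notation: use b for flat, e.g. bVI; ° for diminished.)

In Bb minor (with V from harmonic minor) the diatonic chords are Bbm, Cdim, Db, Ebm, F, Gb, Ab. Bbm, Gb, Cdim and F are all diatonic. Eb (Eb–G–Bb) is not: scale degree 4 in Bb minor carries Ebm (iv). In Bb major the chord on that degree is Eb, so here it functions as IV, borrowed from the parallel major. Bb (Bb–D–F) is not: scale degree 1 in Bb minor carries Bbm (i). In Bb major the chord on that degree is Bb, so here it functions as I, borrowed from the parallel major.

IV, I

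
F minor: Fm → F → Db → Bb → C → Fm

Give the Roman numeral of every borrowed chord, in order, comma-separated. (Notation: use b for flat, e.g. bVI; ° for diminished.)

I, IV

The diatonic triads in F minor (with V from harmonic minor) are Fm, Gdim, Ab, Bbm, C, Db, Eb. Fm, Db and C all belong to that set. But F (F–A–C) is foreign: the diatonic i on degree 1 is Fm, whereas F comes from F major. It is labeled I. Bb (Bb–D–F) doesn't fit — on degree 4 F minor would have Bbm (iv). Bb is the degree-4 chord of F major, so it is the borrowed IV.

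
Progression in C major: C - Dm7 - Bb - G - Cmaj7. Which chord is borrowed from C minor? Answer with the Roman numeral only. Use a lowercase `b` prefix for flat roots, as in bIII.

bVII

The diatonic triads in C major are C, Dm, Em, F, G, Am, Bdim. C, Dm7, G and Cmaj7 all belong to that set. Bb (Bb–D–F) doesn't fit — on degree 7 C major would have Bdim (vii°). Bb is the degree-7 chord of C minor, so it is the borrowed bVII.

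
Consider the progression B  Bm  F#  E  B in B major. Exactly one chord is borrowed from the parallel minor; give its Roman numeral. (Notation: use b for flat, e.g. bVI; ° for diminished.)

i

B major has the diatonic set B, C#m, D#m, E, F#, G#m, A#dim. Of the given chords, B, F# and E are diatonic. Bm (B–D–F#) doesn't fit — on degree 1 B major would have B (I). Bm is the degree-1 chord of B minor, so it is the borrowed i.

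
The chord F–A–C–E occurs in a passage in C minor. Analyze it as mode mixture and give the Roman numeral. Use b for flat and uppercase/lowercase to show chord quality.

The root F is the diatonic 4th degree of C minor; the borrowing shows in the chord quality. Diatonically C minor has Fm (iv) on that degree; F–A–C–E is instead the major-seventh chord native to C major, so it takes the label IVmaj7.

IVmaj7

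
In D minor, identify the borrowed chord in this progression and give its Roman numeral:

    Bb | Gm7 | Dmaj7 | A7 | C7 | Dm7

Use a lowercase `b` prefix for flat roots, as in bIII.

The diatonic triads in D minor (with V from harmonic minor) are Dm, Edim, F, Gm, A, Bb, C. Bb, Gm7, A7, C7 and Dm7 are all diatonic. Dmaj7 (D–F#–A–C#) is not: scale degree 1 in D minor carries Dm (i). In D major the chord on that degree is Dmaj7, so here it functions as Imaj7, borrowed from the parallel major.

Imaj7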